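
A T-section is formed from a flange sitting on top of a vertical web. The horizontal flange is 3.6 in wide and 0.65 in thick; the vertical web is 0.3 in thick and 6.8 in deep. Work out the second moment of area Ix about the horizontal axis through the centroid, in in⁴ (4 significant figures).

Ix ≈ 23.07 in⁴

Treat the section as a set of non-overlapping primitives; coordinates are from the bounding-box lower-left.
Flange: 3.6 × 0.65, A = 2.34 in², y = 7.125 in, Ī = 0.0823875 in⁴.
Web: 0.3 × 6.8, A = 2.04 in², y = 3.4 in, Ī = 7.8608 in⁴.
Centroid: ȳ = ΣA·y / ΣA = 5.39007 in.
Transfer each piece to the horizontal axis through the centroid using Ī + A·d² with d = y − 5.39007:
  flange: d = 1.73493 in → contributes +7.12576 in⁴
  web: d = -1.99007 in → contributes +15.94 in⁴
Total I = 23.0657 in⁴.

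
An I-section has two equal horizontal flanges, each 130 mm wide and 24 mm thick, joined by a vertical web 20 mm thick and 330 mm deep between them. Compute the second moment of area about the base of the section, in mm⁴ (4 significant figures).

Treat the section as a set of non-overlapping primitives; coordinates are from the bounding-box lower-left.
Bottom flange: 130 × 24, A = 3 120 mm², y = 12 mm, Ī = 149 760 mm⁴.
Web: 20 × 330, A = 6 600 mm², y = 189 mm, Ī = 59 895 000 mm⁴.
Top flange: 130 × 24, A = 3 120 mm², y = 366 mm, Ī = 149 760 mm⁴.
Transfer each piece to a horizontal axis along the bottom face using Ī + A·d² with d = y − 0:
  bottom flange: d = 12 mm → contributes +599 040 mm⁴
  web: d = 189 mm → contributes +295 653 600 mm⁴
  top flange: d = 366 mm → contributes +418 092 480 mm⁴
Total I = 714 345 120 mm⁴.

I_base ≈ 7.143 × 10⁸ mm⁴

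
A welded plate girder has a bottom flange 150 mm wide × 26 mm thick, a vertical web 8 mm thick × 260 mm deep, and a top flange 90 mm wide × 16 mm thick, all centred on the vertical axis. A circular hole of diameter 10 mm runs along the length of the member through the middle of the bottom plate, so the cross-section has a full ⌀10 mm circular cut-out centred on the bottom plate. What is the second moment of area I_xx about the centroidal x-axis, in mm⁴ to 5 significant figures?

Break the section into simple shapes (no overlaps), measuring from the bottom-left corner of the bounding box.
Bottom plate: 150 × 26, A = 3 900 mm², y = 13 mm, Ī = 219 700 mm⁴.
Web plate: 8 × 260, A = 2 080 mm², y = 156 mm, Ī = 11 717 333 mm⁴.
Top plate: 90 × 16, A = 1 440 mm², y = 294 mm, Ī = 30 720 mm⁴.
Hole (subtracted): ⌀10, A = 78.53982 mm², y = 13 mm, Ī = 490.8739 mm⁴.
Centroid: ȳ = ΣA·y / ΣA = 108.6322 mm.
Transfer each piece to the centroidal x-axis using Ī + A·d² with d = y − 108.6322:
  bottom plate: d = -95.6322 mm → contributes +35 887 220 mm⁴
  web plate: d = 47.3678 mm → contributes +16 384 247 mm⁴
  top plate: d = 185.3678 mm → contributes +49 510 878 mm⁴
  hole: d = -95.6322 mm → contributes −718778.2 mm⁴
Total I = 101 063 566 mm⁴.

I_xx ≈ 1.0106 × 10⁸ mm⁴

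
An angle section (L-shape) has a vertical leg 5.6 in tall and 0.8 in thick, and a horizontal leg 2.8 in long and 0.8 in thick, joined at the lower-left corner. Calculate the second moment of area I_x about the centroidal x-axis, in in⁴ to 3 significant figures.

I_x ≈ 18.6 in⁴

Split into non-overlapping primitives; take the origin at the lower-left of the bounding box.
Vertical leg: 0.8 × 5.6, A = 4.48 in², y = 2.8 in, Ī = 11.708 in⁴.
Horizontal leg (remainder): 2 × 0.8, A = 1.6 in², y = 0.4 in, Ī = 0.085333 in⁴.
Centroid: ȳ = ΣA·y / ΣA = 2.1684 in.
Transfer each piece to the centroidal x-axis using Ī + A·d² with d = y − 2.1684:
  vertical leg: d = 0.63158 in → contributes +13.495 in⁴
  horizontal leg (remainder): d = -1.7684 in → contributes +5.089 in⁴
Total I = 18.584 in⁴.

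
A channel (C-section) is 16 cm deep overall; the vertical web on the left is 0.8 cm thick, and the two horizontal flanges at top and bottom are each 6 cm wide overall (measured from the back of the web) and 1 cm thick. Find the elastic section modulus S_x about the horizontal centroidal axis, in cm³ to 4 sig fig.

Break the section into simple shapes (no overlaps), measuring from the bottom-left corner of the bounding box.
Web: 0.8 × 16, A = 12.8 cm², y = 8 cm, Ī = 273.067 cm⁴.
Top flange (beyond web): 5.2 × 1, A = 5.2 cm², y = 15.5 cm, Ī = 0.433333 cm⁴.
Bottom flange (beyond web): 5.2 × 1, A = 5.2 cm², y = 0.5 cm, Ī = 0.433333 cm⁴.
By symmetry the centroid is at mid-height, ȳ = 8 cm.
Transfer each piece to the horizontal centroidal axis using Ī + A·d² with d = y − 8:
  web: d = 0 cm → contributes +273.067 cm⁴
  top flange (beyond web): d = 7.5 cm → contributes +292.933 cm⁴
  bottom flange (beyond web): d = -7.5 cm → contributes +292.933 cm⁴
Total I = 858.933 cm⁴.
Extreme fibre distance c = 8 cm; S = I/c = 107.367 cm³.

S_x ≈ 107.4 cm³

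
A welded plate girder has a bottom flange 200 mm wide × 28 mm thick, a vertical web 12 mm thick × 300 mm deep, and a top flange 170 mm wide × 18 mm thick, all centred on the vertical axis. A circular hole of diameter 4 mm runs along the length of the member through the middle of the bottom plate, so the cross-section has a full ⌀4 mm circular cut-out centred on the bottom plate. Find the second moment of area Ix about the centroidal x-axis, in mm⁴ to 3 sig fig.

Ix ≈ 2.40 × 10⁸ mm⁴

Split into non-overlapping primitives; take the origin at the lower-left of the bounding box.
Bottom plate: 200 × 28, A = 5 600 mm², y = 14 mm, Ī = 365 867 mm⁴.
Web plate: 12 × 300, A = 3 600 mm², y = 178 mm, Ī = 27 000 000 mm⁴.
Top plate: 170 × 18, A = 3 060 mm², y = 337 mm, Ī = 82 620 mm⁴.
Hole (subtracted): ⌀4, A = 12.566 mm², y = 14 mm, Ī = 12.566 mm⁴.
Centroid: ȳ = ΣA·y / ΣA = 142.91 mm.
Transfer each piece to the centroidal x-axis using Ī + A·d² with d = y − 142.91:
  bottom plate: d = -128.91 mm → contributes +93 421 157 mm⁴
  web plate: d = 35.093 mm → contributes +31 433 466 mm⁴
  top plate: d = 194.09 mm → contributes +115 359 216 mm⁴
  hole: d = -128.91 mm → contributes −208 828 mm⁴
Total I = 240 005 011 mm⁴.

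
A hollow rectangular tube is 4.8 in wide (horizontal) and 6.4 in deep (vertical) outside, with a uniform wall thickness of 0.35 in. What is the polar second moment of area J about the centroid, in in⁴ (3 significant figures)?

J ≈ 67.8 in⁴

Treat the section as a set of non-overlapping primitives; coordinates are from the bounding-box lower-left.
Outer rectangle: 4.8 × 6.4, A = 30.72 in², y = 3.2 in, Ī = 104.86 in⁴.
Inner void (subtracted): 4.1 × 5.7, A = 23.37 in², y = 3.2 in, Ī = 63.274 in⁴.
By symmetry the centroid is at mid-height, ȳ = 3.2 in.
All pieces are centred on the centroidal x-axis, so I = ΣĪ (holes subtracted) = 41.583 in⁴.
Repeating about the centroidal y-axis gives I_y = 26.245 in⁴.
Polar second moment: J = I_x + I_y = 67.828 in⁴.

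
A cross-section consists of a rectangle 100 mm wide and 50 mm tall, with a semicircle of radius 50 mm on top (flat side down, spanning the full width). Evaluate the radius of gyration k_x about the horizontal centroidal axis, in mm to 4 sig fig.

Decompose the section into non-overlapping parts with the origin at the bottom-left of its bounding rectangle.
Rectangular body: 100 × 50, A = 5 000 mm², y = 25 mm, Ī = 1 041 667 mm⁴.
Semicircular cap: semicircle r = 50, A = 3926.99 mm², y = 71.2207 mm, Ī = 685 981 mm⁴.
Centroid: ȳ = ΣA·y / ΣA = 45.3325 mm.
Transfer each piece to the horizontal centroidal axis using Ī + A·d² with d = y − 45.3325:
  rectangular body: d = -20.3325 mm → contributes +3 108 721 mm⁴
  semicircular cap: d = 25.8882 mm → contributes +3 317 836 mm⁴
Total I = 6 426 557 mm⁴.
Radius of gyration: k = √(I/A) = √(6 426 557 / 8926.99) = 26.831 mm.

k_x ≈ 26.83 mm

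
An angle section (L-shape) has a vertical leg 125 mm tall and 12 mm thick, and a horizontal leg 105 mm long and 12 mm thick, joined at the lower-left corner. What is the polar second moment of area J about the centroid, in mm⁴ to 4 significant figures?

J ≈ 6.595 × 10⁶ mm⁴

Split into non-overlapping primitives; take the origin at the lower-left of the bounding box.
Vertical leg: 12 × 125, A = 1 500 mm², y = 62.5 mm, Ī = 1 953 125 mm⁴.
Horizontal leg (remainder): 93 × 12, A = 1 116 mm², y = 6 mm, Ī = 13 392 mm⁴.
Centroid: ȳ = ΣA·y / ΣA = 38.3968 mm.
Transfer each piece to the centroidal x-axis using Ī + A·d² with d = y − 38.3968:
  vertical leg: d = 24.1032 mm → contributes +2 824 572 mm⁴
  horizontal leg (remainder): d = -32.3968 mm → contributes +1 184 692 mm⁴
Total I = 4 009 264 mm⁴.
For the y-axis: x̄ = 28.3968 mm.
Repeating about the centroidal y-axis gives I_y = 2 586 104 mm⁴.
Polar second moment: J = I_x + I_y = 6 595 368 mm⁴.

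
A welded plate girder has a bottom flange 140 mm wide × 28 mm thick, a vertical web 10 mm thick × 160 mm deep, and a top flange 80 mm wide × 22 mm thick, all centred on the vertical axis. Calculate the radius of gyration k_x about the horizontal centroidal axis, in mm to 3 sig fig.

Break the section into simple shapes (no overlaps), measuring from the bottom-left corner of the bounding box.
Bottom plate: 140 × 28, A = 3 920 mm², y = 14 mm, Ī = 256 107 mm⁴.
Web plate: 10 × 160, A = 1 600 mm², y = 108 mm, Ī = 3 413 333 mm⁴.
Top plate: 80 × 22, A = 1 760 mm², y = 199 mm, Ī = 70 987 mm⁴.
Centroid: ȳ = ΣA·y / ΣA = 79.385 mm.
Transfer each piece to the horizontal centroidal axis using Ī + A·d² with d = y − 79.385:
  bottom plate: d = -65.385 mm → contributes +17 014 687 mm⁴
  web plate: d = 28.615 mm → contributes +4 723 478 mm⁴
  top plate: d = 119.62 mm → contributes +25 252 785 mm⁴
Total I = 46 990 950 mm⁴.
Radius of gyration: k = √(I/A) = √(46 990 950 / 7 280) = 80.342 mm.

k_x ≈ 80.3 mm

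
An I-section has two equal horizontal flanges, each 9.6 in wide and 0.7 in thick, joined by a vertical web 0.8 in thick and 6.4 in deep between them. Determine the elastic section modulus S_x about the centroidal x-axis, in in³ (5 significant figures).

Decompose the section into non-overlapping parts with the origin at the bottom-left of its bounding rectangle.
Bottom flange: 9.6 × 0.7, A = 6.72 in², y = 0.35 in, Ī = 0.2744 in⁴.
Web: 0.8 × 6.4, A = 5.12 in², y = 3.9 in, Ī = 17.47627 in⁴.
Top flange: 9.6 × 0.7, A = 6.72 in², y = 7.45 in, Ī = 0.2744 in⁴.
By symmetry the centroid is at mid-height, ȳ = 3.9 in.
Transfer each piece to the centroidal x-axis using Ī + A·d² with d = y − 3.9:
  bottom flange: d = -3.55 in → contributes +84.9632 in⁴
  web: d = 0 in → contributes +17.47627 in⁴
  top flange: d = 3.55 in → contributes +84.9632 in⁴
Total I = 187.4027 in⁴.
Extreme fibre distance c = 3.9 in; S = I/c = 48.05197 in³.

S_x ≈ 48.052 in³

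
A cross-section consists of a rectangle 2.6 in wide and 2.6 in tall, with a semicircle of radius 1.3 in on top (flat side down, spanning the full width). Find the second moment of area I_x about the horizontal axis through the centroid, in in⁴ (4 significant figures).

I_x ≈ 10.66 in⁴

Decompose the section into non-overlapping parts with the origin at the bottom-left of its bounding rectangle.
Rectangular body: 2.6 × 2.6, A = 6.76 in², y = 1.3 in, Ī = 3.80813 in⁴.
Semicircular cap: semicircle r = 1.3, A = 2.65465 in², y = 3.15174 in, Ī = 0.313477 in⁴.
Centroid: ȳ = ΣA·y / ΣA = 1.82213 in.
Transfer each piece to the horizontal axis through the centroid using Ī + A·d² with d = y − 1.82213:
  rectangular body: d = -0.522134 in → contributes +5.65107 in⁴
  semicircular cap: d = 1.3296 in → contributes +5.00648 in⁴
Total I = 10.6575 in⁴.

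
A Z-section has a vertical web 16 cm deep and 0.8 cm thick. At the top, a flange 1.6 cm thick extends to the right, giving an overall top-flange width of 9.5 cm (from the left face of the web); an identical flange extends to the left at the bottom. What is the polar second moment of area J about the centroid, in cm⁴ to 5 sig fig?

J ≈ 2526.7 cm⁴

Decompose the section into non-overlapping parts with the origin at the bottom-left of its bounding rectangle.
Web: 0.8 × 16, A = 12.8 cm², y = 8 cm, Ī = 273.0667 cm⁴.
Top flange (beyond web): 8.7 × 1.6, A = 13.92 cm², y = 15.2 cm, Ī = 2.9696 cm⁴.
Bottom flange (beyond web): 8.7 × 1.6, A = 13.92 cm², y = 0.8 cm, Ī = 2.9696 cm⁴.
Centroid: ȳ = ΣA·y / ΣA = 8 cm.
Transfer each piece to the centroidal x-axis using Ī + A·d² with d = y − 8:
  web: d = 0 cm → contributes +273.0667 cm⁴
  top flange (beyond web): d = 7.2 cm → contributes +724.5824 cm⁴
  bottom flange (beyond web): d = -7.2 cm → contributes +724.5824 cm⁴
Total I = 1722.231 cm⁴.
For the y-axis: x̄ = 9.1 cm.
Repeating about the centroidal y-axis gives I_y = 804.4235 cm⁴.
Polar second moment: J = I_x + I_y = 2526.655 cm⁴.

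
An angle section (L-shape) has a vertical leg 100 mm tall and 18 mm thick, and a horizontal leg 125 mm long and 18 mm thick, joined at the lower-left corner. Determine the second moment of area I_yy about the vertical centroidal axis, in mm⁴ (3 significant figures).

Treat the section as a set of non-overlapping primitives; coordinates are from the bounding-box lower-left.
Vertical leg: 18 × 100, A = 1 800 mm², x = 9 mm, Ī = 48 600 mm⁴.
Horizontal leg (remainder): 107 × 18, A = 1 926 mm², x = 71.5 mm, Ī = 1 837 565 mm⁴.
Centroid: x̄ = ΣA·x / ΣA = 41.307 mm.
Transfer each piece to the vertical centroidal axis using Ī + A·d² with d = x − 41.307:
  vertical leg: d = -32.307 mm → contributes +1 927 309 mm⁴
  horizontal leg (remainder): d = 30.193 mm → contributes +3 593 367 mm⁴
Total I = 5 520 675 mm⁴.

I_yy ≈ 5.52 × 10⁶ mm⁴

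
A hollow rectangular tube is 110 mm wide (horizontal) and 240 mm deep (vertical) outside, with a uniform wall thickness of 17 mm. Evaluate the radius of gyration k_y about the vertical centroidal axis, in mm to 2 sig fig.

Split into non-overlapping primitives; take the origin at the lower-left of the bounding box.
Outer rectangle: 110 × 240, A = 26 400 mm², x = 55 mm, Ī = 26 620 000 mm⁴.
Inner void (subtracted): 76 × 206, A = 15 656 mm², x = 55 mm, Ī = 7 535 755 mm⁴.
By symmetry the centroid is at mid-width, x̄ = 55 mm.
All pieces are centred on the vertical centroidal axis, so I = ΣĪ (holes subtracted) = 19 084 245 mm⁴.
Radius of gyration: k = √(I/A) = √(19 084 245 / 10 744) = 42.15 mm.

k_y ≈ 42 mm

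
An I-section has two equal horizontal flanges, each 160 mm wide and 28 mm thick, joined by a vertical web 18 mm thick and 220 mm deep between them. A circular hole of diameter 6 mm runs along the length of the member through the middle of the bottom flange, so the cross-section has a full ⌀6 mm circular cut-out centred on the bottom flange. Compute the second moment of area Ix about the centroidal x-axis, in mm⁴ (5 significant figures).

Treat the section as a set of non-overlapping primitives; coordinates are from the bounding-box lower-left.
Bottom flange: 160 × 28, A = 4 480 mm², y = 14 mm, Ī = 292693.3 mm⁴.
Web: 18 × 220, A = 3 960 mm², y = 138 mm, Ī = 15 972 000 mm⁴.
Top flange: 160 × 28, A = 4 480 mm², y = 262 mm, Ī = 292693.3 mm⁴.
Hole (subtracted): ⌀6, A = 28.27433 mm², y = 14 mm, Ī = 63.61725 mm⁴.
Centroid: ȳ = ΣA·y / ΣA = 138.272 mm.
Transfer each piece to the centroidal x-axis using Ī + A·d² with d = y − 138.272:
  bottom flange: d = -124.272 mm → contributes +69 479 662 mm⁴
  web: d = -0.2719587 mm → contributes +15 972 293 mm⁴
  top flange: d = 123.728 mm → contributes +68 875 348 mm⁴
  hole: d = -124.272 mm → contributes −436718.9 mm⁴
Total I = 153 890 583 mm⁴.

Ix ≈ 1.5389 × 10⁸ mm⁴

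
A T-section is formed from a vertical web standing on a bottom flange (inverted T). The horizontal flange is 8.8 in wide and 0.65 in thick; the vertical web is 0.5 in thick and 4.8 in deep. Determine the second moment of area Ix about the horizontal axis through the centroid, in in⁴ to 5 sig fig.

Ix ≈ 17.363 in⁴

Break the section into simple shapes (no overlaps), measuring from the bottom-left corner of the bounding box.
Flange: 8.8 × 0.65, A = 5.72 in², y = 0.325 in, Ī = 0.2013917 in⁴.
Web: 0.5 × 4.8, A = 2.4 in², y = 3.05 in, Ī = 4.608 in⁴.
Centroid: ȳ = ΣA·y / ΣA = 1.130419 in.
Transfer each piece to the horizontal axis through the centroid using Ī + A·d² with d = y − 1.130419:
  flange: d = -0.8054187 in → contributes +3.911952 in⁴
  web: d = 1.919581 in → contributes +13.4515 in⁴
Total I = 17.36345 in⁴.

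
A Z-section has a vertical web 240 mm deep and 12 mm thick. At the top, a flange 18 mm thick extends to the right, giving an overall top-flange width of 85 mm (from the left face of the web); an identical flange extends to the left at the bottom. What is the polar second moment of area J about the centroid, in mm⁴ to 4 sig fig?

J ≈ 5.222 × 10⁷ mm⁴

Break the section into simple shapes (no overlaps), measuring from the bottom-left corner of the bounding box.
Web: 12 × 240, A = 2 880 mm², y = 120 mm, Ī = 13 824 000 mm⁴.
Top flange (beyond web): 73 × 18, A = 1 314 mm², y = 231 mm, Ī = 35 478 mm⁴.
Bottom flange (beyond web): 73 × 18, A = 1 314 mm², y = 9 mm, Ī = 35 478 mm⁴.
Centroid: ȳ = ΣA·y / ΣA = 120 mm.
Transfer each piece to the centroidal x-axis using Ī + A·d² with d = y − 120:
  web: d = 0 mm → contributes +13 824 000 mm⁴
  top flange (beyond web): d = 111 mm → contributes +16 225 272 mm⁴
  bottom flange (beyond web): d = -111 mm → contributes +16 225 272 mm⁴
Total I = 46 274 544 mm⁴.
For the y-axis: x̄ = 79 mm.
Repeating about the centroidal y-axis gives I_y = 5 948 436 mm⁴.
Polar second moment: J = I_x + I_y = 52 222 980 mm⁴.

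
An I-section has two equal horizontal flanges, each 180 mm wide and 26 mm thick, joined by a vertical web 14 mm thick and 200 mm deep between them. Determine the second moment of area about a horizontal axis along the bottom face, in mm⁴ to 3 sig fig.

I_base ≈ 3.22 × 10⁸ mm⁴

Split into non-overlapping primitives; take the origin at the lower-left of the bounding box.
Bottom flange: 180 × 26, A = 4 680 mm², y = 13 mm, Ī = 263 640 mm⁴.
Web: 14 × 200, A = 2 800 mm², y = 126 mm, Ī = 9 333 333 mm⁴.
Top flange: 180 × 26, A = 4 680 mm², y = 239 mm, Ī = 263 640 mm⁴.
Transfer each piece to the bottom edge using Ī + A·d² with d = y − 0:
  bottom flange: d = 13 mm → contributes +1 054 560 mm⁴
  web: d = 126 mm → contributes +53 786 133 mm⁴
  top flange: d = 239 mm → contributes +267 589 920 mm⁴
Total I = 322 430 613 mm⁴.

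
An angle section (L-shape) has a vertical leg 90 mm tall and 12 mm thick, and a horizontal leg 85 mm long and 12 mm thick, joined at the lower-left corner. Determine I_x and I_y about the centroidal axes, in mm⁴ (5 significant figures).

Treat the section as a set of non-overlapping primitives; coordinates are from the bounding-box lower-left.
Vertical leg: 12 × 90, A = 1 080 mm², y = 45 mm, Ī = 729 000 mm⁴.
Horizontal leg (remainder): 73 × 12, A = 876 mm², y = 6 mm, Ī = 10 512 mm⁴.
Centroid: ȳ = ΣA·y / ΣA = 27.53374 mm.
Transfer each piece to the centroidal x-axis using Ī + A·d² with d = y − 27.53374:
  vertical leg: d = 17.46626 mm → contributes +1 058 476 mm⁴
  horizontal leg (remainder): d = -21.53374 mm → contributes +416 715 mm⁴
Total I = 1 475 191 mm⁴.
For the y-axis: x̄ = 25.03374 mm.
Repeating about the centroidal y-axis gives I_y = 1 275 626 mm⁴.

I_x ≈ 1.4752 × 10⁶ mm⁴, I_y ≈ 1.2756 × 10⁶ mm⁴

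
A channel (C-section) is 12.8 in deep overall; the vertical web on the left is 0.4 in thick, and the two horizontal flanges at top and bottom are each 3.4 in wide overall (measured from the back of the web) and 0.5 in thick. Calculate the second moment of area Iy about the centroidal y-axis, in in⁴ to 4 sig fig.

Iy ≈ 7.785 in⁴

Break the section into simple shapes (no overlaps), measuring from the bottom-left corner of the bounding box.
Web: 0.4 × 12.8, A = 5.12 in², x = 0.2 in, Ī = 0.0682667 in⁴.
Top flange (beyond web): 3 × 0.5, A = 1.5 in², x = 1.9 in, Ī = 1.125 in⁴.
Bottom flange (beyond web): 3 × 0.5, A = 1.5 in², x = 1.9 in, Ī = 1.125 in⁴.
Centroid: x̄ = ΣA·x / ΣA = 0.828079 in.
Transfer each piece to the centroidal y-axis using Ī + A·d² with d = x − 0.828079:
  web: d = -0.628079 in → contributes +2.08802 in⁴
  top flange (beyond web): d = 1.07192 in → contributes +2.84852 in⁴
  bottom flange (beyond web): d = 1.07192 in → contributes +2.84852 in⁴
Total I = 7.78506 in⁴.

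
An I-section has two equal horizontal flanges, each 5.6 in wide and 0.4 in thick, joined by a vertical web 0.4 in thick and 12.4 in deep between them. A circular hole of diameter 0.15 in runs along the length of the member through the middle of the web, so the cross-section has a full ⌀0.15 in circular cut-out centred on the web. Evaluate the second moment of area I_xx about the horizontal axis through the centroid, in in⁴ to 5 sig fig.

I_xx ≈ 247.11 in⁴

Decompose the section into non-overlapping parts with the origin at the bottom-left of its bounding rectangle.
Bottom flange: 5.6 × 0.4, A = 2.24 in², y = 0.2 in, Ī = 0.02986667 in⁴.
Web: 0.4 × 12.4, A = 4.96 in², y = 6.6 in, Ī = 63.55413 in⁴.
Top flange: 5.6 × 0.4, A = 2.24 in², y = 13 in, Ī = 0.02986667 in⁴.
Hole (subtracted): ⌀0.15, A = 0.01767146 in², y = 6.6 in, Ī = 0.00002485049 in⁴.
By symmetry the centroid is at mid-height, ȳ = 6.6 in.
Transfer each piece to the horizontal axis through the centroid using Ī + A·d² with d = y − 6.6:
  bottom flange: d = -6.4 in → contributes +91.78027 in⁴
  web: d = 0 in → contributes +63.55413 in⁴
  top flange: d = 6.4 in → contributes +91.78027 in⁴
  hole: d = 0 in → contributes −0.00002485049 in⁴
Total I = 247.1146 in⁴.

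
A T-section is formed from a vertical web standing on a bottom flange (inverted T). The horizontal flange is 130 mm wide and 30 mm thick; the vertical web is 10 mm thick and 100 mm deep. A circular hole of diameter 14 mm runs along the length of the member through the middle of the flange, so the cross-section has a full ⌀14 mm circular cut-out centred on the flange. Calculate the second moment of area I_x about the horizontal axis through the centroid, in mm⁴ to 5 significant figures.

Break the section into simple shapes (no overlaps), measuring from the bottom-left corner of the bounding box.
Flange: 130 × 30, A = 3 900 mm², y = 15 mm, Ī = 292 500 mm⁴.
Web: 10 × 100, A = 1 000 mm², y = 80 mm, Ī = 833333.3 mm⁴.
Hole (subtracted): ⌀14, A = 153.938 mm², y = 15 mm, Ī = 1885.741 mm⁴.
Centroid: ȳ = ΣA·y / ΣA = 28.69556 mm.
Transfer each piece to the horizontal axis through the centroid using Ī + A·d² with d = y − 28.69556:
  flange: d = -13.69556 mm → contributes +1 024 017 mm⁴
  web: d = 51.30444 mm → contributes +3 465 478 mm⁴
  hole: d = -13.69556 mm → contributes −30759.67 mm⁴
Total I = 4 458 736 mm⁴.

I_x ≈ 4.4587 × 10⁶ mm⁴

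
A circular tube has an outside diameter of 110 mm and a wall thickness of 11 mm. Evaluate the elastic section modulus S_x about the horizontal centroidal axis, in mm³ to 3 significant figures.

S_x ≈ 7.71 × 10⁴ mm³

Split into non-overlapping primitives; take the origin at the lower-left of the bounding box.
Outer circle: ⌀110, A = 9503.3 mm², y = 55 mm, Ī = 7 186 884 mm⁴.
Bore (subtracted): ⌀88, A = 6082.1 mm², y = 55 mm, Ī = 2 943 748 mm⁴.
By symmetry the centroid is at mid-height, ȳ = 55 mm.
All pieces are centred on the horizontal centroidal axis, so I = ΣĪ (holes subtracted) = 4 243 136 mm⁴.
Extreme fibre distance c = 55 mm; S = I/c = 77 148 mm³.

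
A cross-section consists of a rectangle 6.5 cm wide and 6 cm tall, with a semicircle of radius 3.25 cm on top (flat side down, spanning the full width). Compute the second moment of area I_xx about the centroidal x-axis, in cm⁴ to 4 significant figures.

I_xx ≈ 352.5 cm⁴

Decompose the section into non-overlapping parts with the origin at the bottom-left of its bounding rectangle.
Rectangular body: 6.5 × 6, A = 39 cm², y = 3 cm, Ī = 117 cm⁴.
Semicircular cap: semicircle r = 3.25, A = 16.5915 cm², y = 7.37934 cm, Ī = 12.2452 cm⁴.
Centroid: ȳ = ΣA·y / ΣA = 4.30703 cm.
Transfer each piece to the centroidal x-axis using Ī + A·d² with d = y − 4.30703:
  rectangular body: d = -1.30703 cm → contributes +183.625 cm⁴
  semicircular cap: d = 3.07231 cm → contributes +168.854 cm⁴
Total I = 352.479 cm⁴.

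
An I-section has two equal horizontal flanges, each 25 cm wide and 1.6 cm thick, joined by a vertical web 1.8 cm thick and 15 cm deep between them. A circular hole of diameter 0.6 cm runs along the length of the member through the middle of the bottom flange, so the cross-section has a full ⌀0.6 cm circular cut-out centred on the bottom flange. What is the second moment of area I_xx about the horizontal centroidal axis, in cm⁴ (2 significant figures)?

Split into non-overlapping primitives; take the origin at the lower-left of the bounding box.
Bottom flange: 25 × 1.6, A = 40 cm², y = 0.8 cm, Ī = 8.533 cm⁴.
Web: 1.8 × 15, A = 27 cm², y = 9.1 cm, Ī = 506.3 cm⁴.
Top flange: 25 × 1.6, A = 40 cm², y = 17.4 cm, Ī = 8.533 cm⁴.
Hole (subtracted): ⌀0.6, A = 0.2827 cm², y = 0.8 cm, Ī = 0.006362 cm⁴.
Centroid: ȳ = ΣA·y / ΣA = 9.122 cm.
Transfer each piece to the horizontal centroidal axis using Ī + A·d² with d = y − 9.122:
  bottom flange: d = -8.322 cm → contributes +2 779 cm⁴
  web: d = -0.02199 cm → contributes +506.3 cm⁴
  top flange: d = 8.278 cm → contributes +2 750 cm⁴
  hole: d = -8.322 cm → contributes −19.59 cm⁴
Total I = 6 015 cm⁴.

I_xx ≈ 6000 cm⁴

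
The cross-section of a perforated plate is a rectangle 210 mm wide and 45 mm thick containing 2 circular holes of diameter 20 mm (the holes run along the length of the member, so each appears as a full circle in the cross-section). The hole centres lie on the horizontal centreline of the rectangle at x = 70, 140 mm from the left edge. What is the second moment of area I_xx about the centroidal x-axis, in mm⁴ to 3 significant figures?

I_xx ≈ 1.58 × 10⁶ mm⁴

Break the section into simple shapes (no overlaps), measuring from the bottom-left corner of the bounding box.
Plate: 210 × 45, A = 9 450 mm², y = 22.5 mm, Ī = 1 594 688 mm⁴.
Hole 1 (subtracted): ⌀20, A = 314.16 mm², y = 22.5 mm, Ī = 7 854 mm⁴.
Hole 2 (subtracted): ⌀20, A = 314.16 mm², y = 22.5 mm, Ī = 7 854 mm⁴.
By symmetry the centroid is at mid-height, ȳ = 22.5 mm.
All pieces are centred on the centroidal x-axis, so I = ΣĪ (holes subtracted) = 1 578 980 mm⁴.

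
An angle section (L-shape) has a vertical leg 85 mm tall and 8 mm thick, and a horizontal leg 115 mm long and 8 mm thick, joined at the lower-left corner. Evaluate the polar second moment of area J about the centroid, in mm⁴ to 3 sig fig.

Split into non-overlapping primitives; take the origin at the lower-left of the bounding box.
Vertical leg: 8 × 85, A = 680 mm², y = 42.5 mm, Ī = 409 417 mm⁴.
Horizontal leg (remainder): 107 × 8, A = 856 mm², y = 4 mm, Ī = 4565.3 mm⁴.
Centroid: ȳ = ΣA·y / ΣA = 21.044 mm.
Transfer each piece to the centroidal x-axis using Ī + A·d² with d = y − 21.044:
  vertical leg: d = 21.456 mm → contributes +722 454 mm⁴
  horizontal leg (remainder): d = -17.044 mm → contributes +253 239 mm⁴
Total I = 975 693 mm⁴.
For the y-axis: x̄ = 36.044 mm.
Repeating about the centroidal y-axis gives I_y = 2 073 253 mm⁴.
Polar second moment: J = I_x + I_y = 3 048 946 mm⁴.

J ≈ 3.05 × 10⁶ mm⁴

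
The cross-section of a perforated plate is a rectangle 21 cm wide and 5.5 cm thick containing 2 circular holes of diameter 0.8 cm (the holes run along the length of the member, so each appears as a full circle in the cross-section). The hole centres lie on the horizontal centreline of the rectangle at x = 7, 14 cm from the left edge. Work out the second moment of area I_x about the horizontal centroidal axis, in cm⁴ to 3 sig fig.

Break the section into simple shapes (no overlaps), measuring from the bottom-left corner of the bounding box.
Plate: 21 × 5.5, A = 115.5 cm², y = 2.75 cm, Ī = 291.16 cm⁴.
Hole 1 (subtracted): ⌀0.8, A = 0.50265 cm², y = 2.75 cm, Ī = 0.020106 cm⁴.
Hole 2 (subtracted): ⌀0.8, A = 0.50265 cm², y = 2.75 cm, Ī = 0.020106 cm⁴.
By symmetry the centroid is at mid-height, ȳ = 2.75 cm.
All pieces are centred on the horizontal centroidal axis, so I = ΣĪ (holes subtracted) = 291.12 cm⁴.

I_x ≈ 291 cm⁴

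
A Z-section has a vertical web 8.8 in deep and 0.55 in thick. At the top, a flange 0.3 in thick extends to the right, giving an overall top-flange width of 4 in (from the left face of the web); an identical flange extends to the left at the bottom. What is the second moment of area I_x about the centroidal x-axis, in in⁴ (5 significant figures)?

Decompose the section into non-overlapping parts with the origin at the bottom-left of its bounding rectangle.
Web: 0.55 × 8.8, A = 4.84 in², y = 4.4 in, Ī = 31.23413 in⁴.
Top flange (beyond web): 3.45 × 0.3, A = 1.035 in², y = 8.65 in, Ī = 0.0077625 in⁴.
Bottom flange (beyond web): 3.45 × 0.3, A = 1.035 in², y = 0.15 in, Ī = 0.0077625 in⁴.
Centroid: ȳ = ΣA·y / ΣA = 4.4 in.
Transfer each piece to the centroidal x-axis using Ī + A·d² with d = y − 4.4:
  web: d = 0 in → contributes +31.23413 in⁴
  top flange (beyond web): d = 4.25 in → contributes +18.70245 in⁴
  bottom flange (beyond web): d = -4.25 in → contributes +18.70245 in⁴
Total I = 68.63903 in⁴.

I_x ≈ 68.639 in⁴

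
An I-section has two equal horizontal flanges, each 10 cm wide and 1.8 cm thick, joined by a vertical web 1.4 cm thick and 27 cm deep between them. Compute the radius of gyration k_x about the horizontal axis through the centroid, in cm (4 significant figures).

Break the section into simple shapes (no overlaps), measuring from the bottom-left corner of the bounding box.
Bottom flange: 10 × 1.8, A = 18 cm², y = 0.9 cm, Ī = 4.86 cm⁴.
Web: 1.4 × 27, A = 37.8 cm², y = 15.3 cm, Ī = 2296.35 cm⁴.
Top flange: 10 × 1.8, A = 18 cm², y = 29.7 cm, Ī = 4.86 cm⁴.
By symmetry the centroid is at mid-height, ȳ = 15.3 cm.
Transfer each piece to the horizontal axis through the centroid using Ī + A·d² with d = y − 15.3:
  bottom flange: d = -14.4 cm → contributes +3737.34 cm⁴
  web: d = 0 cm → contributes +2296.35 cm⁴
  top flange: d = 14.4 cm → contributes +3737.34 cm⁴
Total I = 9771.03 cm⁴.
Radius of gyration: k = √(I/A) = √(9771.03 / 73.8) = 11.5065 cm.

k_x ≈ 11.51 cm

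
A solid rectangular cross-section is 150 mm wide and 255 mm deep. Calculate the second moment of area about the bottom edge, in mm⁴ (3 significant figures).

I_base ≈ 8.29 × 10⁸ mm⁴

The section: 150 × 255, A = 38 250 mm², y = 127.5 mm, Ī = 207 267 188 mm⁴.
Transfer it to the base of the section using Ī + A·d² with d = y − 0:
  the section: d = 127.5 mm → contributes +829 068 750 mm⁴
Total I = 829 068 750 mm⁴.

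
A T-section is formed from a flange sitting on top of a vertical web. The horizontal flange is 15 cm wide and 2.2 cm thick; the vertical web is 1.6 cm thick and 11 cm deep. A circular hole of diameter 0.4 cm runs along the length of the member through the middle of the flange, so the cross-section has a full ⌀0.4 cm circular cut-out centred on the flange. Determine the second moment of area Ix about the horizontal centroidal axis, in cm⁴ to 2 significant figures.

Treat the section as a set of non-overlapping primitives; coordinates are from the bounding-box lower-left.
Flange: 15 × 2.2, A = 33 cm², y = 12.1 cm, Ī = 13.31 cm⁴.
Web: 1.6 × 11, A = 17.6 cm², y = 5.5 cm, Ī = 177.5 cm⁴.
Hole (subtracted): ⌀0.4, A = 0.1257 cm², y = 12.1 cm, Ī = 0.001257 cm⁴.
Centroid: ȳ = ΣA·y / ΣA = 9.799 cm.
Transfer each piece to the horizontal centroidal axis using Ī + A·d² with d = y − 9.799:
  flange: d = 2.301 cm → contributes +188.1 cm⁴
  web: d = -4.299 cm → contributes +502.7 cm⁴
  hole: d = 2.301 cm → contributes −0.6668 cm⁴
Total I = 690.1 cm⁴.

Ix ≈ 690 cm⁴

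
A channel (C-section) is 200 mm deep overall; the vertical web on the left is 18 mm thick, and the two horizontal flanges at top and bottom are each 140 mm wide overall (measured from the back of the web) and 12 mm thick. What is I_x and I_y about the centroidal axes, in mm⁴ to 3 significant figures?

Split into non-overlapping primitives; take the origin at the lower-left of the bounding box.
Web: 18 × 200, A = 3 600 mm², y = 100 mm, Ī = 12 000 000 mm⁴.
Top flange (beyond web): 122 × 12, A = 1 464 mm², y = 194 mm, Ī = 17 568 mm⁴.
Bottom flange (beyond web): 122 × 12, A = 1 464 mm², y = 6 mm, Ī = 17 568 mm⁴.
By symmetry the centroid is at mid-height, ȳ = 100 mm.
Transfer each piece to the centroidal x-axis using Ī + A·d² with d = y − 100:
  web: d = 0 mm → contributes +12 000 000 mm⁴
  top flange (beyond web): d = 94 mm → contributes +12 953 472 mm⁴
  bottom flange (beyond web): d = -94 mm → contributes +12 953 472 mm⁴
Total I = 37 906 944 mm⁴.
For the y-axis: x̄ = 40.397 mm.
Repeating about the centroidal y-axis gives I_y = 11 640 955 mm⁴.

I_x ≈ 3.79 × 10⁷ mm⁴, I_y ≈ 1.16 × 10⁷ mm⁴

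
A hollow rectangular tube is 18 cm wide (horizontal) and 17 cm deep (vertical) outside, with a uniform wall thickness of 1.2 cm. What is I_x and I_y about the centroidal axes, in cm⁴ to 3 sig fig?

Split into non-overlapping primitives; take the origin at the lower-left of the bounding box.
Outer rectangle: 18 × 17, A = 306 cm², y = 8.5 cm, Ī = 7369.5 cm⁴.
Inner void (subtracted): 15.6 × 14.6, A = 227.76 cm², y = 8.5 cm, Ī = 4045.8 cm⁴.
By symmetry the centroid is at mid-height, ȳ = 8.5 cm.
All pieces are centred on the centroidal x-axis, so I = ΣĪ (holes subtracted) = 3323.7 cm⁴.
Repeating about the centroidal y-axis gives I_y = 3 643 cm⁴.

I_x ≈ 3320 cm⁴, I_y ≈ 3640 cm⁴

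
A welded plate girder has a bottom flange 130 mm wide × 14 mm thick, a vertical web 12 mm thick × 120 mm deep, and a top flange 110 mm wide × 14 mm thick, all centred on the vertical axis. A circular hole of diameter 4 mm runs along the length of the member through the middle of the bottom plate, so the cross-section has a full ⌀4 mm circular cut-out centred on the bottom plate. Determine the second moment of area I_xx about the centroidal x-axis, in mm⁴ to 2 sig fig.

Decompose the section into non-overlapping parts with the origin at the bottom-left of its bounding rectangle.
Bottom plate: 130 × 14, A = 1 820 mm², y = 7 mm, Ī = 29 727 mm⁴.
Web plate: 12 × 120, A = 1 440 mm², y = 74 mm, Ī = 1 728 000 mm⁴.
Top plate: 110 × 14, A = 1 540 mm², y = 141 mm, Ī = 25 153 mm⁴.
Hole (subtracted): ⌀4, A = 12.57 mm², y = 7 mm, Ī = 12.57 mm⁴.
Centroid: ȳ = ΣA·y / ΣA = 70.26 mm.
Transfer each piece to the centroidal x-axis using Ī + A·d² with d = y − 70.26:
  bottom plate: d = -63.26 mm → contributes +7 312 425 mm⁴
  web plate: d = 3.743 mm → contributes +1 748 172 mm⁴
  top plate: d = 70.74 mm → contributes +7 732 135 mm⁴
  hole: d = -63.26 mm → contributes −50 297 mm⁴
Total I = 16 742 435 mm⁴.

I_xx ≈ 1.7 × 10⁷ mm⁴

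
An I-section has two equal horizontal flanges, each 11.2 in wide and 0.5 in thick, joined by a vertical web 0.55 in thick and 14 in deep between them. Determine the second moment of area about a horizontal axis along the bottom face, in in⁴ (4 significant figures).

I_base ≈ 1778 in⁴

Treat the section as a set of non-overlapping primitives; coordinates are from the bounding-box lower-left.
Bottom flange: 11.2 × 0.5, A = 5.6 in², y = 0.25 in, Ī = 0.116667 in⁴.
Web: 0.55 × 14, A = 7.7 in², y = 7.5 in, Ī = 125.767 in⁴.
Top flange: 11.2 × 0.5, A = 5.6 in², y = 14.75 in, Ī = 0.116667 in⁴.
Transfer each piece to the bottom edge using Ī + A·d² with d = y − 0:
  bottom flange: d = 0.25 in → contributes +0.466667 in⁴
  web: d = 7.5 in → contributes +558.892 in⁴
  top flange: d = 14.75 in → contributes +1218.47 in⁴
Total I = 1777.83 in⁴.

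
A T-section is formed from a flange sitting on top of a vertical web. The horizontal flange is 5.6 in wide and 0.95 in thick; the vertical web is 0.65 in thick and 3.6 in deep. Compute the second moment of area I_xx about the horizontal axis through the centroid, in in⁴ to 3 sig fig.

Treat the section as a set of non-overlapping primitives; coordinates are from the bounding-box lower-left.
Flange: 5.6 × 0.95, A = 5.32 in², y = 4.075 in, Ī = 0.40011 in⁴.
Web: 0.65 × 3.6, A = 2.34 in², y = 1.8 in, Ī = 2.5272 in⁴.
Centroid: ȳ = ΣA·y / ΣA = 3.38 in.
Transfer each piece to the horizontal axis through the centroid using Ī + A·d² with d = y − 3.38:
  flange: d = 0.69497 in → contributes +2.9696 in⁴
  web: d = -1.58 in → contributes +8.369 in⁴
Total I = 11.339 in⁴.

I_xx ≈ 11.3 in⁴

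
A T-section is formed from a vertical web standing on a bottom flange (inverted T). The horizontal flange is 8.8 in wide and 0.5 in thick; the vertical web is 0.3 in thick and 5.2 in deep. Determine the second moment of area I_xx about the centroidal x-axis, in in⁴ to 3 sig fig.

Split into non-overlapping primitives; take the origin at the lower-left of the bounding box.
Flange: 8.8 × 0.5, A = 4.4 in², y = 0.25 in, Ī = 0.091667 in⁴.
Web: 0.3 × 5.2, A = 1.56 in², y = 3.1 in, Ī = 3.5152 in⁴.
Centroid: ȳ = ΣA·y / ΣA = 0.99597 in.
Transfer each piece to the centroidal x-axis using Ī + A·d² with d = y − 0.99597:
  flange: d = -0.74597 in → contributes +2.5402 in⁴
  web: d = 2.104 in → contributes +10.421 in⁴
Total I = 12.961 in⁴.

I_xx ≈ 13.0 in⁴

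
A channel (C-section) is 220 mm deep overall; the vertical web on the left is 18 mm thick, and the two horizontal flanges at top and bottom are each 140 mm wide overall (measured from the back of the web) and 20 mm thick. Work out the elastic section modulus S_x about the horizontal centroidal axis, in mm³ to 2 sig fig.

S_x ≈ 5.9 × 10⁵ mm³

Split into non-overlapping primitives; take the origin at the lower-left of the bounding box.
Web: 18 × 220, A = 3 960 mm², y = 110 mm, Ī = 15 972 000 mm⁴.
Top flange (beyond web): 122 × 20, A = 2 440 mm², y = 210 mm, Ī = 81 333 mm⁴.
Bottom flange (beyond web): 122 × 20, A = 2 440 mm², y = 10 mm, Ī = 81 333 mm⁴.
By symmetry the centroid is at mid-height, ȳ = 110 mm.
Transfer each piece to the horizontal centroidal axis using Ī + A·d² with d = y − 110:
  web: d = 0 mm → contributes +15 972 000 mm⁴
  top flange (beyond web): d = 100 mm → contributes +24 481 333 mm⁴
  bottom flange (beyond web): d = -100 mm → contributes +24 481 333 mm⁴
Total I = 64 934 667 mm⁴.
Extreme fibre distance c = 110 mm; S = I/c = 590 315 mm³.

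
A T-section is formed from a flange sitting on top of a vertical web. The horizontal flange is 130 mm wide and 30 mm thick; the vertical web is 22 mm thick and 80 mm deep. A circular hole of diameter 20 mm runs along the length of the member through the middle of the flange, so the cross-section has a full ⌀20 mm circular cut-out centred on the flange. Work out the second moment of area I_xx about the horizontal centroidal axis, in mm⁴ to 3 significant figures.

Treat the section as a set of non-overlapping primitives; coordinates are from the bounding-box lower-left.
Flange: 130 × 30, A = 3 900 mm², y = 95 mm, Ī = 292 500 mm⁴.
Web: 22 × 80, A = 1 760 mm², y = 40 mm, Ī = 938 667 mm⁴.
Hole (subtracted): ⌀20, A = 314.16 mm², y = 95 mm, Ī = 7 854 mm⁴.
Centroid: ȳ = ΣA·y / ΣA = 76.892 mm.
Transfer each piece to the horizontal centroidal axis using Ī + A·d² with d = y − 76.892:
  flange: d = 18.108 mm → contributes +1 571 243 mm⁴
  web: d = -36.892 mm → contributes +3 334 122 mm⁴
  hole: d = 18.108 mm → contributes −110 861 mm⁴
Total I = 4 794 503 mm⁴.

I_xx ≈ 4.79 × 10⁶ mm⁴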